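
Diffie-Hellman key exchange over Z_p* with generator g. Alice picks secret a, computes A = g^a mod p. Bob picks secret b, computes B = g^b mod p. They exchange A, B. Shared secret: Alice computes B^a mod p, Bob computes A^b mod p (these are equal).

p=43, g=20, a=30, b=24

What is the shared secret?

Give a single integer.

Answer: 4

Derivation:
A = 20^30 mod 43  (bits of 30 = 11110)
  bit 0 = 1: r = r^2 * 20 mod 43 = 1^2 * 20 = 1*20 = 20
  bit 1 = 1: r = r^2 * 20 mod 43 = 20^2 * 20 = 13*20 = 2
  bit 2 = 1: r = r^2 * 20 mod 43 = 2^2 * 20 = 4*20 = 37
  bit 3 = 1: r = r^2 * 20 mod 43 = 37^2 * 20 = 36*20 = 32
  bit 4 = 0: r = r^2 mod 43 = 32^2 = 35
  -> A = 35
B = 20^24 mod 43  (bits of 24 = 11000)
  bit 0 = 1: r = r^2 * 20 mod 43 = 1^2 * 20 = 1*20 = 20
  bit 1 = 1: r = r^2 * 20 mod 43 = 20^2 * 20 = 13*20 = 2
  bit 2 = 0: r = r^2 mod 43 = 2^2 = 4
  bit 3 = 0: r = r^2 mod 43 = 4^2 = 16
  bit 4 = 0: r = r^2 mod 43 = 16^2 = 41
  -> B = 41
s = B^a = 41^30 mod 43  (bits of 30 = 11110)
  bit 0 = 1: r = r^2 * 41 mod 43 = 1^2 * 41 = 1*41 = 41
  bit 1 = 1: r = r^2 * 41 mod 43 = 41^2 * 41 = 4*41 = 35
  bit 2 = 1: r = r^2 * 41 mod 43 = 35^2 * 41 = 21*41 = 1
  bit 3 = 1: r = r^2 * 41 mod 43 = 1^2 * 41 = 1*41 = 41
  bit 4 = 0: r = r^2 mod 43 = 41^2 = 4
  -> s = B^a = 4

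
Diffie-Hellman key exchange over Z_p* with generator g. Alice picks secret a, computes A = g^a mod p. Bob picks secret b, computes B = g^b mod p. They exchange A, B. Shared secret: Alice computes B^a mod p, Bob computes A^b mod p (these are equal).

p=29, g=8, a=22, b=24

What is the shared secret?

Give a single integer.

Answer: 25

Derivation:
A = 8^22 mod 29  (bits of 22 = 10110)
  bit 0 = 1: r = r^2 * 8 mod 29 = 1^2 * 8 = 1*8 = 8
  bit 1 = 0: r = r^2 mod 29 = 8^2 = 6
  bit 2 = 1: r = r^2 * 8 mod 29 = 6^2 * 8 = 7*8 = 27
  bit 3 = 1: r = r^2 * 8 mod 29 = 27^2 * 8 = 4*8 = 3
  bit 4 = 0: r = r^2 mod 29 = 3^2 = 9
  -> A = 9
B = 8^24 mod 29  (bits of 24 = 11000)
  bit 0 = 1: r = r^2 * 8 mod 29 = 1^2 * 8 = 1*8 = 8
  bit 1 = 1: r = r^2 * 8 mod 29 = 8^2 * 8 = 6*8 = 19
  bit 2 = 0: r = r^2 mod 29 = 19^2 = 13
  bit 3 = 0: r = r^2 mod 29 = 13^2 = 24
  bit 4 = 0: r = r^2 mod 29 = 24^2 = 25
  -> B = 25
s = B^a = 25^22 mod 29  (bits of 22 = 10110)
  bit 0 = 1: r = r^2 * 25 mod 29 = 1^2 * 25 = 1*25 = 25
  bit 1 = 0: r = r^2 mod 29 = 25^2 = 16
  bit 2 = 1: r = r^2 * 25 mod 29 = 16^2 * 25 = 24*25 = 20
  bit 3 = 1: r = r^2 * 25 mod 29 = 20^2 * 25 = 23*25 = 24
  bit 4 = 0: r = r^2 mod 29 = 24^2 = 25
  -> s = B^a = 25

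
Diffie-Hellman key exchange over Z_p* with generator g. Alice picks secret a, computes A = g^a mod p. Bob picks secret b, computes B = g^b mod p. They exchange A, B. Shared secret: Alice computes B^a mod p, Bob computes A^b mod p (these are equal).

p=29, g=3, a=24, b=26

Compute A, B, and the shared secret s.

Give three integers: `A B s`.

A = 3^24 mod 29  (bits of 24 = 11000)
  bit 0 = 1: r = r^2 * 3 mod 29 = 1^2 * 3 = 1*3 = 3
  bit 1 = 1: r = r^2 * 3 mod 29 = 3^2 * 3 = 9*3 = 27
  bit 2 = 0: r = r^2 mod 29 = 27^2 = 4
  bit 3 = 0: r = r^2 mod 29 = 4^2 = 16
  bit 4 = 0: r = r^2 mod 29 = 16^2 = 24
  -> A = 24
B = 3^26 mod 29  (bits of 26 = 11010)
  bit 0 = 1: r = r^2 * 3 mod 29 = 1^2 * 3 = 1*3 = 3
  bit 1 = 1: r = r^2 * 3 mod 29 = 3^2 * 3 = 9*3 = 27
  bit 2 = 0: r = r^2 mod 29 = 27^2 = 4
  bit 3 = 1: r = r^2 * 3 mod 29 = 4^2 * 3 = 16*3 = 19
  bit 4 = 0: r = r^2 mod 29 = 19^2 = 13
  -> B = 13
s = B^a = 13^24 mod 29  (bits of 24 = 11000)
  bit 0 = 1: r = r^2 * 13 mod 29 = 1^2 * 13 = 1*13 = 13
  bit 1 = 1: r = r^2 * 13 mod 29 = 13^2 * 13 = 24*13 = 22
  bit 2 = 0: r = r^2 mod 29 = 22^2 = 20
  bit 3 = 0: r = r^2 mod 29 = 20^2 = 23
  bit 4 = 0: r = r^2 mod 29 = 23^2 = 7
  -> s = B^a = 7

Answer: 24 13 7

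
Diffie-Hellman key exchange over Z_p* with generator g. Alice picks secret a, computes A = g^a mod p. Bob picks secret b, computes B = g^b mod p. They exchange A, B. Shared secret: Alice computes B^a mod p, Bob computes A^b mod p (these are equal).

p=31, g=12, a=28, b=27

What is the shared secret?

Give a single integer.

Answer: 2

Derivation:
A = 12^28 mod 31  (bits of 28 = 11100)
  bit 0 = 1: r = r^2 * 12 mod 31 = 1^2 * 12 = 1*12 = 12
  bit 1 = 1: r = r^2 * 12 mod 31 = 12^2 * 12 = 20*12 = 23
  bit 2 = 1: r = r^2 * 12 mod 31 = 23^2 * 12 = 2*12 = 24
  bit 3 = 0: r = r^2 mod 31 = 24^2 = 18
  bit 4 = 0: r = r^2 mod 31 = 18^2 = 14
  -> A = 14
B = 12^27 mod 31  (bits of 27 = 11011)
  bit 0 = 1: r = r^2 * 12 mod 31 = 1^2 * 12 = 1*12 = 12
  bit 1 = 1: r = r^2 * 12 mod 31 = 12^2 * 12 = 20*12 = 23
  bit 2 = 0: r = r^2 mod 31 = 23^2 = 2
  bit 3 = 1: r = r^2 * 12 mod 31 = 2^2 * 12 = 4*12 = 17
  bit 4 = 1: r = r^2 * 12 mod 31 = 17^2 * 12 = 10*12 = 27
  -> B = 27
s = B^a = 27^28 mod 31  (bits of 28 = 11100)
  bit 0 = 1: r = r^2 * 27 mod 31 = 1^2 * 27 = 1*27 = 27
  bit 1 = 1: r = r^2 * 27 mod 31 = 27^2 * 27 = 16*27 = 29
  bit 2 = 1: r = r^2 * 27 mod 31 = 29^2 * 27 = 4*27 = 15
  bit 3 = 0: r = r^2 mod 31 = 15^2 = 8
  bit 4 = 0: r = r^2 mod 31 = 8^2 = 2
  -> s = B^a = 2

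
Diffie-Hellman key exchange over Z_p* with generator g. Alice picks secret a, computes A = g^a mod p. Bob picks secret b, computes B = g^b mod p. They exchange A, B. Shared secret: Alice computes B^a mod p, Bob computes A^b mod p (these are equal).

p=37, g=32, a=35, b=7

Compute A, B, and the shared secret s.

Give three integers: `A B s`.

Answer: 22 19 2

Derivation:
A = 32^35 mod 37  (bits of 35 = 100011)
  bit 0 = 1: r = r^2 * 32 mod 37 = 1^2 * 32 = 1*32 = 32
  bit 1 = 0: r = r^2 mod 37 = 32^2 = 25
  bit 2 = 0: r = r^2 mod 37 = 25^2 = 33
  bit 3 = 0: r = r^2 mod 37 = 33^2 = 16
  bit 4 = 1: r = r^2 * 32 mod 37 = 16^2 * 32 = 34*32 = 15
  bit 5 = 1: r = r^2 * 32 mod 37 = 15^2 * 32 = 3*32 = 22
  -> A = 22
B = 32^7 mod 37  (bits of 7 = 111)
  bit 0 = 1: r = r^2 * 32 mod 37 = 1^2 * 32 = 1*32 = 32
  bit 1 = 1: r = r^2 * 32 mod 37 = 32^2 * 32 = 25*32 = 23
  bit 2 = 1: r = r^2 * 32 mod 37 = 23^2 * 32 = 11*32 = 19
  -> B = 19
s = B^a = 19^35 mod 37  (bits of 35 = 100011)
  bit 0 = 1: r = r^2 * 19 mod 37 = 1^2 * 19 = 1*19 = 19
  bit 1 = 0: r = r^2 mod 37 = 19^2 = 28
  bit 2 = 0: r = r^2 mod 37 = 28^2 = 7
  bit 3 = 0: r = r^2 mod 37 = 7^2 = 12
  bit 4 = 1: r = r^2 * 19 mod 37 = 12^2 * 19 = 33*19 = 35
  bit 5 = 1: r = r^2 * 19 mod 37 = 35^2 * 19 = 4*19 = 2
  -> s = B^a = 2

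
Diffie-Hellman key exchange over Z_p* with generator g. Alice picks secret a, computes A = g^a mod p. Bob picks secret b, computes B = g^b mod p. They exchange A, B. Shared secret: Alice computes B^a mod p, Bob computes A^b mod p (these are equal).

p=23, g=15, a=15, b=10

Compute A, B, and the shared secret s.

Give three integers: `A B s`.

Answer: 21 3 12

Derivation:
A = 15^15 mod 23  (bits of 15 = 1111)
  bit 0 = 1: r = r^2 * 15 mod 23 = 1^2 * 15 = 1*15 = 15
  bit 1 = 1: r = r^2 * 15 mod 23 = 15^2 * 15 = 18*15 = 17
  bit 2 = 1: r = r^2 * 15 mod 23 = 17^2 * 15 = 13*15 = 11
  bit 3 = 1: r = r^2 * 15 mod 23 = 11^2 * 15 = 6*15 = 21
  -> A = 21
B = 15^10 mod 23  (bits of 10 = 1010)
  bit 0 = 1: r = r^2 * 15 mod 23 = 1^2 * 15 = 1*15 = 15
  bit 1 = 0: r = r^2 mod 23 = 15^2 = 18
  bit 2 = 1: r = r^2 * 15 mod 23 = 18^2 * 15 = 2*15 = 7
  bit 3 = 0: r = r^2 mod 23 = 7^2 = 3
  -> B = 3
s = B^a = 3^15 mod 23  (bits of 15 = 1111)
  bit 0 = 1: r = r^2 * 3 mod 23 = 1^2 * 3 = 1*3 = 3
  bit 1 = 1: r = r^2 * 3 mod 23 = 3^2 * 3 = 9*3 = 4
  bit 2 = 1: r = r^2 * 3 mod 23 = 4^2 * 3 = 16*3 = 2
  bit 3 = 1: r = r^2 * 3 mod 23 = 2^2 * 3 = 4*3 = 12
  -> s = B^a = 12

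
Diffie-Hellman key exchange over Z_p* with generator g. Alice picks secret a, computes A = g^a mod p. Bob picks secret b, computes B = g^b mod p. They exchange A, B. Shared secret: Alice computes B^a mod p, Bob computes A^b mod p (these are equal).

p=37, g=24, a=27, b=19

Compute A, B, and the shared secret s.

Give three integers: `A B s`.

Answer: 6 13 31

Derivation:
A = 24^27 mod 37  (bits of 27 = 11011)
  bit 0 = 1: r = r^2 * 24 mod 37 = 1^2 * 24 = 1*24 = 24
  bit 1 = 1: r = r^2 * 24 mod 37 = 24^2 * 24 = 21*24 = 23
  bit 2 = 0: r = r^2 mod 37 = 23^2 = 11
  bit 3 = 1: r = r^2 * 24 mod 37 = 11^2 * 24 = 10*24 = 18
  bit 4 = 1: r = r^2 * 24 mod 37 = 18^2 * 24 = 28*24 = 6
  -> A = 6
B = 24^19 mod 37  (bits of 19 = 10011)
  bit 0 = 1: r = r^2 * 24 mod 37 = 1^2 * 24 = 1*24 = 24
  bit 1 = 0: r = r^2 mod 37 = 24^2 = 21
  bit 2 = 0: r = r^2 mod 37 = 21^2 = 34
  bit 3 = 1: r = r^2 * 24 mod 37 = 34^2 * 24 = 9*24 = 31
  bit 4 = 1: r = r^2 * 24 mod 37 = 31^2 * 24 = 36*24 = 13
  -> B = 13
s = B^a = 13^27 mod 37  (bits of 27 = 11011)
  bit 0 = 1: r = r^2 * 13 mod 37 = 1^2 * 13 = 1*13 = 13
  bit 1 = 1: r = r^2 * 13 mod 37 = 13^2 * 13 = 21*13 = 14
  bit 2 = 0: r = r^2 mod 37 = 14^2 = 11
  bit 3 = 1: r = r^2 * 13 mod 37 = 11^2 * 13 = 10*13 = 19
  bit 4 = 1: r = r^2 * 13 mod 37 = 19^2 * 13 = 28*13 = 31
  -> s = B^a = 31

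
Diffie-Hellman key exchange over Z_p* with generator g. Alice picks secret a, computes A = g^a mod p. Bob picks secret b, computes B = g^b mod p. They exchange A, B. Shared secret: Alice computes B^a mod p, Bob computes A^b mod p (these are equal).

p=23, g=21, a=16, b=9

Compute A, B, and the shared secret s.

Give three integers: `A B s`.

Answer: 9 17 2

Derivation:
A = 21^16 mod 23  (bits of 16 = 10000)
  bit 0 = 1: r = r^2 * 21 mod 23 = 1^2 * 21 = 1*21 = 21
  bit 1 = 0: r = r^2 mod 23 = 21^2 = 4
  bit 2 = 0: r = r^2 mod 23 = 4^2 = 16
  bit 3 = 0: r = r^2 mod 23 = 16^2 = 3
  bit 4 = 0: r = r^2 mod 23 = 3^2 = 9
  -> A = 9
B = 21^9 mod 23  (bits of 9 = 1001)
  bit 0 = 1: r = r^2 * 21 mod 23 = 1^2 * 21 = 1*21 = 21
  bit 1 = 0: r = r^2 mod 23 = 21^2 = 4
  bit 2 = 0: r = r^2 mod 23 = 4^2 = 16
  bit 3 = 1: r = r^2 * 21 mod 23 = 16^2 * 21 = 3*21 = 17
  -> B = 17
s = B^a = 17^16 mod 23  (bits of 16 = 10000)
  bit 0 = 1: r = r^2 * 17 mod 23 = 1^2 * 17 = 1*17 = 17
  bit 1 = 0: r = r^2 mod 23 = 17^2 = 13
  bit 2 = 0: r = r^2 mod 23 = 13^2 = 8
  bit 3 = 0: r = r^2 mod 23 = 8^2 = 18
  bit 4 = 0: r = r^2 mod 23 = 18^2 = 2
  -> s = B^a = 2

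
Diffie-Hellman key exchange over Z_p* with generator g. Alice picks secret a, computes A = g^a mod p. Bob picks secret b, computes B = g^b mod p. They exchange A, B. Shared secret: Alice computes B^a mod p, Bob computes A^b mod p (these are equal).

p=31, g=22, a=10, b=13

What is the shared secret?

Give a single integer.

Answer: 5

Derivation:
A = 22^10 mod 31  (bits of 10 = 1010)
  bit 0 = 1: r = r^2 * 22 mod 31 = 1^2 * 22 = 1*22 = 22
  bit 1 = 0: r = r^2 mod 31 = 22^2 = 19
  bit 2 = 1: r = r^2 * 22 mod 31 = 19^2 * 22 = 20*22 = 6
  bit 3 = 0: r = r^2 mod 31 = 6^2 = 5
  -> A = 5
B = 22^13 mod 31  (bits of 13 = 1101)
  bit 0 = 1: r = r^2 * 22 mod 31 = 1^2 * 22 = 1*22 = 22
  bit 1 = 1: r = r^2 * 22 mod 31 = 22^2 * 22 = 19*22 = 15
  bit 2 = 0: r = r^2 mod 31 = 15^2 = 8
  bit 3 = 1: r = r^2 * 22 mod 31 = 8^2 * 22 = 2*22 = 13
  -> B = 13
s = B^a = 13^10 mod 31  (bits of 10 = 1010)
  bit 0 = 1: r = r^2 * 13 mod 31 = 1^2 * 13 = 1*13 = 13
  bit 1 = 0: r = r^2 mod 31 = 13^2 = 14
  bit 2 = 1: r = r^2 * 13 mod 31 = 14^2 * 13 = 10*13 = 6
  bit 3 = 0: r = r^2 mod 31 = 6^2 = 5
  -> s = B^a = 5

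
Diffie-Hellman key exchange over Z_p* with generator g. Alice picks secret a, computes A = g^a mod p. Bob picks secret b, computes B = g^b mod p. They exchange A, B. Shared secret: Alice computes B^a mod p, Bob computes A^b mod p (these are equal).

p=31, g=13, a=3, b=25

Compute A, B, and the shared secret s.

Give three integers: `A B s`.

A = 13^3 mod 31  (bits of 3 = 11)
  bit 0 = 1: r = r^2 * 13 mod 31 = 1^2 * 13 = 1*13 = 13
  bit 1 = 1: r = r^2 * 13 mod 31 = 13^2 * 13 = 14*13 = 27
  -> A = 27
B = 13^25 mod 31  (bits of 25 = 11001)
  bit 0 = 1: r = r^2 * 13 mod 31 = 1^2 * 13 = 1*13 = 13
  bit 1 = 1: r = r^2 * 13 mod 31 = 13^2 * 13 = 14*13 = 27
  bit 2 = 0: r = r^2 mod 31 = 27^2 = 16
  bit 3 = 0: r = r^2 mod 31 = 16^2 = 8
  bit 4 = 1: r = r^2 * 13 mod 31 = 8^2 * 13 = 2*13 = 26
  -> B = 26
s = B^a = 26^3 mod 31  (bits of 3 = 11)
  bit 0 = 1: r = r^2 * 26 mod 31 = 1^2 * 26 = 1*26 = 26
  bit 1 = 1: r = r^2 * 26 mod 31 = 26^2 * 26 = 25*26 = 30
  -> s = B^a = 30

Answer: 27 26 30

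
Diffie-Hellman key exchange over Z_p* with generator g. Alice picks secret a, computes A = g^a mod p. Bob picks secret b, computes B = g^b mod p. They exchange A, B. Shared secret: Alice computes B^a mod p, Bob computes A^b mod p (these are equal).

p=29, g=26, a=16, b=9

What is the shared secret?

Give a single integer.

A = 26^16 mod 29  (bits of 16 = 10000)
  bit 0 = 1: r = r^2 * 26 mod 29 = 1^2 * 26 = 1*26 = 26
  bit 1 = 0: r = r^2 mod 29 = 26^2 = 9
  bit 2 = 0: r = r^2 mod 29 = 9^2 = 23
  bit 3 = 0: r = r^2 mod 29 = 23^2 = 7
  bit 4 = 0: r = r^2 mod 29 = 7^2 = 20
  -> A = 20
B = 26^9 mod 29  (bits of 9 = 1001)
  bit 0 = 1: r = r^2 * 26 mod 29 = 1^2 * 26 = 1*26 = 26
  bit 1 = 0: r = r^2 mod 29 = 26^2 = 9
  bit 2 = 0: r = r^2 mod 29 = 9^2 = 23
  bit 3 = 1: r = r^2 * 26 mod 29 = 23^2 * 26 = 7*26 = 8
  -> B = 8
s = B^a = 8^16 mod 29  (bits of 16 = 10000)
  bit 0 = 1: r = r^2 * 8 mod 29 = 1^2 * 8 = 1*8 = 8
  bit 1 = 0: r = r^2 mod 29 = 8^2 = 6
  bit 2 = 0: r = r^2 mod 29 = 6^2 = 7
  bit 3 = 0: r = r^2 mod 29 = 7^2 = 20
  bit 4 = 0: r = r^2 mod 29 = 20^2 = 23
  -> s = B^a = 23

Answer: 23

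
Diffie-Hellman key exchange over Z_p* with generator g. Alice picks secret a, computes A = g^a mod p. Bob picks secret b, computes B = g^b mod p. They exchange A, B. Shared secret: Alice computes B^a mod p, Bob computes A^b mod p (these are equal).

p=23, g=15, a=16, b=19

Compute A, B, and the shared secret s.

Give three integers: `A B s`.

Answer: 16 19 12

Derivation:
A = 15^16 mod 23  (bits of 16 = 10000)
  bit 0 = 1: r = r^2 * 15 mod 23 = 1^2 * 15 = 1*15 = 15
  bit 1 = 0: r = r^2 mod 23 = 15^2 = 18
  bit 2 = 0: r = r^2 mod 23 = 18^2 = 2
  bit 3 = 0: r = r^2 mod 23 = 2^2 = 4
  bit 4 = 0: r = r^2 mod 23 = 4^2 = 16
  -> A = 16
B = 15^19 mod 23  (bits of 19 = 10011)
  bit 0 = 1: r = r^2 * 15 mod 23 = 1^2 * 15 = 1*15 = 15
  bit 1 = 0: r = r^2 mod 23 = 15^2 = 18
  bit 2 = 0: r = r^2 mod 23 = 18^2 = 2
  bit 3 = 1: r = r^2 * 15 mod 23 = 2^2 * 15 = 4*15 = 14
  bit 4 = 1: r = r^2 * 15 mod 23 = 14^2 * 15 = 12*15 = 19
  -> B = 19
s = B^a = 19^16 mod 23  (bits of 16 = 10000)
  bit 0 = 1: r = r^2 * 19 mod 23 = 1^2 * 19 = 1*19 = 19
  bit 1 = 0: r = r^2 mod 23 = 19^2 = 16
  bit 2 = 0: r = r^2 mod 23 = 16^2 = 3
  bit 3 = 0: r = r^2 mod 23 = 3^2 = 9
  bit 4 = 0: r = r^2 mod 23 = 9^2 = 12
  -> s = B^a = 12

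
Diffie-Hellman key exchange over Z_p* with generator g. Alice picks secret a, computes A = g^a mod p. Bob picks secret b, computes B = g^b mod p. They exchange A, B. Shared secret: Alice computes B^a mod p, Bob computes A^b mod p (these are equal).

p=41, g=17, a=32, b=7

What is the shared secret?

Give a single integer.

A = 17^32 mod 41  (bits of 32 = 100000)
  bit 0 = 1: r = r^2 * 17 mod 41 = 1^2 * 17 = 1*17 = 17
  bit 1 = 0: r = r^2 mod 41 = 17^2 = 2
  bit 2 = 0: r = r^2 mod 41 = 2^2 = 4
  bit 3 = 0: r = r^2 mod 41 = 4^2 = 16
  bit 4 = 0: r = r^2 mod 41 = 16^2 = 10
  bit 5 = 0: r = r^2 mod 41 = 10^2 = 18
  -> A = 18
B = 17^7 mod 41  (bits of 7 = 111)
  bit 0 = 1: r = r^2 * 17 mod 41 = 1^2 * 17 = 1*17 = 17
  bit 1 = 1: r = r^2 * 17 mod 41 = 17^2 * 17 = 2*17 = 34
  bit 2 = 1: r = r^2 * 17 mod 41 = 34^2 * 17 = 8*17 = 13
  -> B = 13
s = B^a = 13^32 mod 41  (bits of 32 = 100000)
  bit 0 = 1: r = r^2 * 13 mod 41 = 1^2 * 13 = 1*13 = 13
  bit 1 = 0: r = r^2 mod 41 = 13^2 = 5
  bit 2 = 0: r = r^2 mod 41 = 5^2 = 25
  bit 3 = 0: r = r^2 mod 41 = 25^2 = 10
  bit 4 = 0: r = r^2 mod 41 = 10^2 = 18
  bit 5 = 0: r = r^2 mod 41 = 18^2 = 37
  -> s = B^a = 37

Answer: 37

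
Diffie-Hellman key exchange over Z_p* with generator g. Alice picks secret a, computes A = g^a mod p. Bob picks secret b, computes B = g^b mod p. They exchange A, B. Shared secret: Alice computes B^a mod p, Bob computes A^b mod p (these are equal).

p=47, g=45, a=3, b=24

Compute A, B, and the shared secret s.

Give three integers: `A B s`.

A = 45^3 mod 47  (bits of 3 = 11)
  bit 0 = 1: r = r^2 * 45 mod 47 = 1^2 * 45 = 1*45 = 45
  bit 1 = 1: r = r^2 * 45 mod 47 = 45^2 * 45 = 4*45 = 39
  -> A = 39
B = 45^24 mod 47  (bits of 24 = 11000)
  bit 0 = 1: r = r^2 * 45 mod 47 = 1^2 * 45 = 1*45 = 45
  bit 1 = 1: r = r^2 * 45 mod 47 = 45^2 * 45 = 4*45 = 39
  bit 2 = 0: r = r^2 mod 47 = 39^2 = 17
  bit 3 = 0: r = r^2 mod 47 = 17^2 = 7
  bit 4 = 0: r = r^2 mod 47 = 7^2 = 2
  -> B = 2
s = B^a = 2^3 mod 47  (bits of 3 = 11)
  bit 0 = 1: r = r^2 * 2 mod 47 = 1^2 * 2 = 1*2 = 2
  bit 1 = 1: r = r^2 * 2 mod 47 = 2^2 * 2 = 4*2 = 8
  -> s = B^a = 8

Answer: 39 2 8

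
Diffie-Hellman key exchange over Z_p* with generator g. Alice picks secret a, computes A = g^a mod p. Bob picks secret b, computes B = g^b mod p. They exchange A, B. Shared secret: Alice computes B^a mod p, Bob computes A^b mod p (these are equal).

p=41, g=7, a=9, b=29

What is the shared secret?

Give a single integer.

Answer: 34

Derivation:
A = 7^9 mod 41  (bits of 9 = 1001)
  bit 0 = 1: r = r^2 * 7 mod 41 = 1^2 * 7 = 1*7 = 7
  bit 1 = 0: r = r^2 mod 41 = 7^2 = 8
  bit 2 = 0: r = r^2 mod 41 = 8^2 = 23
  bit 3 = 1: r = r^2 * 7 mod 41 = 23^2 * 7 = 37*7 = 13
  -> A = 13
B = 7^29 mod 41  (bits of 29 = 11101)
  bit 0 = 1: r = r^2 * 7 mod 41 = 1^2 * 7 = 1*7 = 7
  bit 1 = 1: r = r^2 * 7 mod 41 = 7^2 * 7 = 8*7 = 15
  bit 2 = 1: r = r^2 * 7 mod 41 = 15^2 * 7 = 20*7 = 17
  bit 3 = 0: r = r^2 mod 41 = 17^2 = 2
  bit 4 = 1: r = r^2 * 7 mod 41 = 2^2 * 7 = 4*7 = 28
  -> B = 28
s = B^a = 28^9 mod 41  (bits of 9 = 1001)
  bit 0 = 1: r = r^2 * 28 mod 41 = 1^2 * 28 = 1*28 = 28
  bit 1 = 0: r = r^2 mod 41 = 28^2 = 5
  bit 2 = 0: r = r^2 mod 41 = 5^2 = 25
  bit 3 = 1: r = r^2 * 28 mod 41 = 25^2 * 28 = 10*28 = 34
  -> s = B^a = 34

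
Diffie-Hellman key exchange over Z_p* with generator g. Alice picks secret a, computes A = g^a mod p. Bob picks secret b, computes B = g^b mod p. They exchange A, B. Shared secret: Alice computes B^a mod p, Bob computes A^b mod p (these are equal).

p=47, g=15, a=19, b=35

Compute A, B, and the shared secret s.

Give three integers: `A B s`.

A = 15^19 mod 47  (bits of 19 = 10011)
  bit 0 = 1: r = r^2 * 15 mod 47 = 1^2 * 15 = 1*15 = 15
  bit 1 = 0: r = r^2 mod 47 = 15^2 = 37
  bit 2 = 0: r = r^2 mod 47 = 37^2 = 6
  bit 3 = 1: r = r^2 * 15 mod 47 = 6^2 * 15 = 36*15 = 23
  bit 4 = 1: r = r^2 * 15 mod 47 = 23^2 * 15 = 12*15 = 39
  -> A = 39
B = 15^35 mod 47  (bits of 35 = 100011)
  bit 0 = 1: r = r^2 * 15 mod 47 = 1^2 * 15 = 1*15 = 15
  bit 1 = 0: r = r^2 mod 47 = 15^2 = 37
  bit 2 = 0: r = r^2 mod 47 = 37^2 = 6
  bit 3 = 0: r = r^2 mod 47 = 6^2 = 36
  bit 4 = 1: r = r^2 * 15 mod 47 = 36^2 * 15 = 27*15 = 29
  bit 5 = 1: r = r^2 * 15 mod 47 = 29^2 * 15 = 42*15 = 19
  -> B = 19
s = B^a = 19^19 mod 47  (bits of 19 = 10011)
  bit 0 = 1: r = r^2 * 19 mod 47 = 1^2 * 19 = 1*19 = 19
  bit 1 = 0: r = r^2 mod 47 = 19^2 = 32
  bit 2 = 0: r = r^2 mod 47 = 32^2 = 37
  bit 3 = 1: r = r^2 * 19 mod 47 = 37^2 * 19 = 6*19 = 20
  bit 4 = 1: r = r^2 * 19 mod 47 = 20^2 * 19 = 24*19 = 33
  -> s = B^a = 33

Answer: 39 19 33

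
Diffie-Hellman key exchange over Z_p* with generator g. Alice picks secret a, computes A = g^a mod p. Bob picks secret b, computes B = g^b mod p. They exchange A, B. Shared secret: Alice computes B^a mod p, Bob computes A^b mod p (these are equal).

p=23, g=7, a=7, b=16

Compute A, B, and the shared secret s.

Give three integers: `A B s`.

Answer: 5 6 3

Derivation:
A = 7^7 mod 23  (bits of 7 = 111)
  bit 0 = 1: r = r^2 * 7 mod 23 = 1^2 * 7 = 1*7 = 7
  bit 1 = 1: r = r^2 * 7 mod 23 = 7^2 * 7 = 3*7 = 21
  bit 2 = 1: r = r^2 * 7 mod 23 = 21^2 * 7 = 4*7 = 5
  -> A = 5
B = 7^16 mod 23  (bits of 16 = 10000)
  bit 0 = 1: r = r^2 * 7 mod 23 = 1^2 * 7 = 1*7 = 7
  bit 1 = 0: r = r^2 mod 23 = 7^2 = 3
  bit 2 = 0: r = r^2 mod 23 = 3^2 = 9
  bit 3 = 0: r = r^2 mod 23 = 9^2 = 12
  bit 4 = 0: r = r^2 mod 23 = 12^2 = 6
  -> B = 6
s = B^a = 6^7 mod 23  (bits of 7 = 111)
  bit 0 = 1: r = r^2 * 6 mod 23 = 1^2 * 6 = 1*6 = 6
  bit 1 = 1: r = r^2 * 6 mod 23 = 6^2 * 6 = 13*6 = 9
  bit 2 = 1: r = r^2 * 6 mod 23 = 9^2 * 6 = 12*6 = 3
  -> s = B^a = 3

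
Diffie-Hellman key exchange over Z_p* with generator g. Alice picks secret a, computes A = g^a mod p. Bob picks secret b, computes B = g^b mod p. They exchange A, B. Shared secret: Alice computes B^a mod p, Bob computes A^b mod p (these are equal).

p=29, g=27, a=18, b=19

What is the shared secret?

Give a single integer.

Answer: 6

Derivation:
A = 27^18 mod 29  (bits of 18 = 10010)
  bit 0 = 1: r = r^2 * 27 mod 29 = 1^2 * 27 = 1*27 = 27
  bit 1 = 0: r = r^2 mod 29 = 27^2 = 4
  bit 2 = 0: r = r^2 mod 29 = 4^2 = 16
  bit 3 = 1: r = r^2 * 27 mod 29 = 16^2 * 27 = 24*27 = 10
  bit 4 = 0: r = r^2 mod 29 = 10^2 = 13
  -> A = 13
B = 27^19 mod 29  (bits of 19 = 10011)
  bit 0 = 1: r = r^2 * 27 mod 29 = 1^2 * 27 = 1*27 = 27
  bit 1 = 0: r = r^2 mod 29 = 27^2 = 4
  bit 2 = 0: r = r^2 mod 29 = 4^2 = 16
  bit 3 = 1: r = r^2 * 27 mod 29 = 16^2 * 27 = 24*27 = 10
  bit 4 = 1: r = r^2 * 27 mod 29 = 10^2 * 27 = 13*27 = 3
  -> B = 3
s = B^a = 3^18 mod 29  (bits of 18 = 10010)
  bit 0 = 1: r = r^2 * 3 mod 29 = 1^2 * 3 = 1*3 = 3
  bit 1 = 0: r = r^2 mod 29 = 3^2 = 9
  bit 2 = 0: r = r^2 mod 29 = 9^2 = 23
  bit 3 = 1: r = r^2 * 3 mod 29 = 23^2 * 3 = 7*3 = 21
  bit 4 = 0: r = r^2 mod 29 = 21^2 = 6
  -> s = B^a = 6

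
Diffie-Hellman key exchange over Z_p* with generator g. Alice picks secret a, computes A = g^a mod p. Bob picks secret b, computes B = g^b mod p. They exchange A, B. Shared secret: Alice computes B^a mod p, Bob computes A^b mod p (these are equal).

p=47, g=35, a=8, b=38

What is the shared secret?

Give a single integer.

Answer: 14

Derivation:
A = 35^8 mod 47  (bits of 8 = 1000)
  bit 0 = 1: r = r^2 * 35 mod 47 = 1^2 * 35 = 1*35 = 35
  bit 1 = 0: r = r^2 mod 47 = 35^2 = 3
  bit 2 = 0: r = r^2 mod 47 = 3^2 = 9
  bit 3 = 0: r = r^2 mod 47 = 9^2 = 34
  -> A = 34
B = 35^38 mod 47  (bits of 38 = 100110)
  bit 0 = 1: r = r^2 * 35 mod 47 = 1^2 * 35 = 1*35 = 35
  bit 1 = 0: r = r^2 mod 47 = 35^2 = 3
  bit 2 = 0: r = r^2 mod 47 = 3^2 = 9
  bit 3 = 1: r = r^2 * 35 mod 47 = 9^2 * 35 = 34*35 = 15
  bit 4 = 1: r = r^2 * 35 mod 47 = 15^2 * 35 = 37*35 = 26
  bit 5 = 0: r = r^2 mod 47 = 26^2 = 18
  -> B = 18
s = B^a = 18^8 mod 47  (bits of 8 = 1000)
  bit 0 = 1: r = r^2 * 18 mod 47 = 1^2 * 18 = 1*18 = 18
  bit 1 = 0: r = r^2 mod 47 = 18^2 = 42
  bit 2 = 0: r = r^2 mod 47 = 42^2 = 25
  bit 3 = 0: r = r^2 mod 47 = 25^2 = 14
  -> s = B^a = 14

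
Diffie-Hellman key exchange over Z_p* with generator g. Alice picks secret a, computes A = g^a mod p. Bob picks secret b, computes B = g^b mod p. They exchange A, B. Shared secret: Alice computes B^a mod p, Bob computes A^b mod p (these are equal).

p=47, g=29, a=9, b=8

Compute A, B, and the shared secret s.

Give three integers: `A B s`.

Answer: 30 14 4

Derivation:
A = 29^9 mod 47  (bits of 9 = 1001)
  bit 0 = 1: r = r^2 * 29 mod 47 = 1^2 * 29 = 1*29 = 29
  bit 1 = 0: r = r^2 mod 47 = 29^2 = 42
  bit 2 = 0: r = r^2 mod 47 = 42^2 = 25
  bit 3 = 1: r = r^2 * 29 mod 47 = 25^2 * 29 = 14*29 = 30
  -> A = 30
B = 29^8 mod 47  (bits of 8 = 1000)
  bit 0 = 1: r = r^2 * 29 mod 47 = 1^2 * 29 = 1*29 = 29
  bit 1 = 0: r = r^2 mod 47 = 29^2 = 42
  bit 2 = 0: r = r^2 mod 47 = 42^2 = 25
  bit 3 = 0: r = r^2 mod 47 = 25^2 = 14
  -> B = 14
s = B^a = 14^9 mod 47  (bits of 9 = 1001)
  bit 0 = 1: r = r^2 * 14 mod 47 = 1^2 * 14 = 1*14 = 14
  bit 1 = 0: r = r^2 mod 47 = 14^2 = 8
  bit 2 = 0: r = r^2 mod 47 = 8^2 = 17
  bit 3 = 1: r = r^2 * 14 mod 47 = 17^2 * 14 = 7*14 = 4
  -> s = B^a = 4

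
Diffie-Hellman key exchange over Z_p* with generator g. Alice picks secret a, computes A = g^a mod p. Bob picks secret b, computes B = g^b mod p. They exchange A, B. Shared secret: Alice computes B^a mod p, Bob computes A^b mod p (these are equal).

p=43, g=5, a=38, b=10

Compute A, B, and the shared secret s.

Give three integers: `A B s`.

A = 5^38 mod 43  (bits of 38 = 100110)
  bit 0 = 1: r = r^2 * 5 mod 43 = 1^2 * 5 = 1*5 = 5
  bit 1 = 0: r = r^2 mod 43 = 5^2 = 25
  bit 2 = 0: r = r^2 mod 43 = 25^2 = 23
  bit 3 = 1: r = r^2 * 5 mod 43 = 23^2 * 5 = 13*5 = 22
  bit 4 = 1: r = r^2 * 5 mod 43 = 22^2 * 5 = 11*5 = 12
  bit 5 = 0: r = r^2 mod 43 = 12^2 = 15
  -> A = 15
B = 5^10 mod 43  (bits of 10 = 1010)
  bit 0 = 1: r = r^2 * 5 mod 43 = 1^2 * 5 = 1*5 = 5
  bit 1 = 0: r = r^2 mod 43 = 5^2 = 25
  bit 2 = 1: r = r^2 * 5 mod 43 = 25^2 * 5 = 23*5 = 29
  bit 3 = 0: r = r^2 mod 43 = 29^2 = 24
  -> B = 24
s = B^a = 24^38 mod 43  (bits of 38 = 100110)
  bit 0 = 1: r = r^2 * 24 mod 43 = 1^2 * 24 = 1*24 = 24
  bit 1 = 0: r = r^2 mod 43 = 24^2 = 17
  bit 2 = 0: r = r^2 mod 43 = 17^2 = 31
  bit 3 = 1: r = r^2 * 24 mod 43 = 31^2 * 24 = 15*24 = 16
  bit 4 = 1: r = r^2 * 24 mod 43 = 16^2 * 24 = 41*24 = 38
  bit 5 = 0: r = r^2 mod 43 = 38^2 = 25
  -> s = B^a = 25

Answer: 15 24 25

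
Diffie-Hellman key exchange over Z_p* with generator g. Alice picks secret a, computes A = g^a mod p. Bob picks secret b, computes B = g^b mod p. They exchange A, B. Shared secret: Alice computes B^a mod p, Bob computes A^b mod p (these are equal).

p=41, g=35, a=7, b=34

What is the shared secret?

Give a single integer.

Answer: 8

Derivation:
A = 35^7 mod 41  (bits of 7 = 111)
  bit 0 = 1: r = r^2 * 35 mod 41 = 1^2 * 35 = 1*35 = 35
  bit 1 = 1: r = r^2 * 35 mod 41 = 35^2 * 35 = 36*35 = 30
  bit 2 = 1: r = r^2 * 35 mod 41 = 30^2 * 35 = 39*35 = 12
  -> A = 12
B = 35^34 mod 41  (bits of 34 = 100010)
  bit 0 = 1: r = r^2 * 35 mod 41 = 1^2 * 35 = 1*35 = 35
  bit 1 = 0: r = r^2 mod 41 = 35^2 = 36
  bit 2 = 0: r = r^2 mod 41 = 36^2 = 25
  bit 3 = 0: r = r^2 mod 41 = 25^2 = 10
  bit 4 = 1: r = r^2 * 35 mod 41 = 10^2 * 35 = 18*35 = 15
  bit 5 = 0: r = r^2 mod 41 = 15^2 = 20
  -> B = 20
s = B^a = 20^7 mod 41  (bits of 7 = 111)
  bit 0 = 1: r = r^2 * 20 mod 41 = 1^2 * 20 = 1*20 = 20
  bit 1 = 1: r = r^2 * 20 mod 41 = 20^2 * 20 = 31*20 = 5
  bit 2 = 1: r = r^2 * 20 mod 41 = 5^2 * 20 = 25*20 = 8
  -> s = B^a = 8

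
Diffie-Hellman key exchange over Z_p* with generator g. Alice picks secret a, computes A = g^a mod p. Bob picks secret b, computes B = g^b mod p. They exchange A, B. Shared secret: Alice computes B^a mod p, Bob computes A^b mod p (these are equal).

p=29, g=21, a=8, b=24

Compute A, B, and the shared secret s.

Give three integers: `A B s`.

Answer: 20 25 25

Derivation:
A = 21^8 mod 29  (bits of 8 = 1000)
  bit 0 = 1: r = r^2 * 21 mod 29 = 1^2 * 21 = 1*21 = 21
  bit 1 = 0: r = r^2 mod 29 = 21^2 = 6
  bit 2 = 0: r = r^2 mod 29 = 6^2 = 7
  bit 3 = 0: r = r^2 mod 29 = 7^2 = 20
  -> A = 20
B = 21^24 mod 29  (bits of 24 = 11000)
  bit 0 = 1: r = r^2 * 21 mod 29 = 1^2 * 21 = 1*21 = 21
  bit 1 = 1: r = r^2 * 21 mod 29 = 21^2 * 21 = 6*21 = 10
  bit 2 = 0: r = r^2 mod 29 = 10^2 = 13
  bit 3 = 0: r = r^2 mod 29 = 13^2 = 24
  bit 4 = 0: r = r^2 mod 29 = 24^2 = 25
  -> B = 25
s = B^a = 25^8 mod 29  (bits of 8 = 1000)
  bit 0 = 1: r = r^2 * 25 mod 29 = 1^2 * 25 = 1*25 = 25
  bit 1 = 0: r = r^2 mod 29 = 25^2 = 16
  bit 2 = 0: r = r^2 mod 29 = 16^2 = 24
  bit 3 = 0: r = r^2 mod 29 = 24^2 = 25
  -> s = B^a = 25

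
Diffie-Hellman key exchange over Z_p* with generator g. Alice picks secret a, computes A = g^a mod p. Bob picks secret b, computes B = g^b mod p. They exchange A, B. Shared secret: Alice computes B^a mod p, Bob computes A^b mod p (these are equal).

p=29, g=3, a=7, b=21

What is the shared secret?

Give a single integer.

A = 3^7 mod 29  (bits of 7 = 111)
  bit 0 = 1: r = r^2 * 3 mod 29 = 1^2 * 3 = 1*3 = 3
  bit 1 = 1: r = r^2 * 3 mod 29 = 3^2 * 3 = 9*3 = 27
  bit 2 = 1: r = r^2 * 3 mod 29 = 27^2 * 3 = 4*3 = 12
  -> A = 12
B = 3^21 mod 29  (bits of 21 = 10101)
  bit 0 = 1: r = r^2 * 3 mod 29 = 1^2 * 3 = 1*3 = 3
  bit 1 = 0: r = r^2 mod 29 = 3^2 = 9
  bit 2 = 1: r = r^2 * 3 mod 29 = 9^2 * 3 = 23*3 = 11
  bit 3 = 0: r = r^2 mod 29 = 11^2 = 5
  bit 4 = 1: r = r^2 * 3 mod 29 = 5^2 * 3 = 25*3 = 17
  -> B = 17
s = B^a = 17^7 mod 29  (bits of 7 = 111)
  bit 0 = 1: r = r^2 * 17 mod 29 = 1^2 * 17 = 1*17 = 17
  bit 1 = 1: r = r^2 * 17 mod 29 = 17^2 * 17 = 28*17 = 12
  bit 2 = 1: r = r^2 * 17 mod 29 = 12^2 * 17 = 28*17 = 12
  -> s = B^a = 12

Answer: 12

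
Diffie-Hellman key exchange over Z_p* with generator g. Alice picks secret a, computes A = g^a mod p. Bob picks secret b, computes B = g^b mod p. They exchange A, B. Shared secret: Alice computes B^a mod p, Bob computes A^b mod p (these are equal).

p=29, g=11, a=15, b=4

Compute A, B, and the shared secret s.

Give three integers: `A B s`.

Answer: 18 25 25

Derivation:
A = 11^15 mod 29  (bits of 15 = 1111)
  bit 0 = 1: r = r^2 * 11 mod 29 = 1^2 * 11 = 1*11 = 11
  bit 1 = 1: r = r^2 * 11 mod 29 = 11^2 * 11 = 5*11 = 26
  bit 2 = 1: r = r^2 * 11 mod 29 = 26^2 * 11 = 9*11 = 12
  bit 3 = 1: r = r^2 * 11 mod 29 = 12^2 * 11 = 28*11 = 18
  -> A = 18
B = 11^4 mod 29  (bits of 4 = 100)
  bit 0 = 1: r = r^2 * 11 mod 29 = 1^2 * 11 = 1*11 = 11
  bit 1 = 0: r = r^2 mod 29 = 11^2 = 5
  bit 2 = 0: r = r^2 mod 29 = 5^2 = 25
  -> B = 25
s = B^a = 25^15 mod 29  (bits of 15 = 1111)
  bit 0 = 1: r = r^2 * 25 mod 29 = 1^2 * 25 = 1*25 = 25
  bit 1 = 1: r = r^2 * 25 mod 29 = 25^2 * 25 = 16*25 = 23
  bit 2 = 1: r = r^2 * 25 mod 29 = 23^2 * 25 = 7*25 = 1
  bit 3 = 1: r = r^2 * 25 mod 29 = 1^2 * 25 = 1*25 = 25
  -> s = B^a = 25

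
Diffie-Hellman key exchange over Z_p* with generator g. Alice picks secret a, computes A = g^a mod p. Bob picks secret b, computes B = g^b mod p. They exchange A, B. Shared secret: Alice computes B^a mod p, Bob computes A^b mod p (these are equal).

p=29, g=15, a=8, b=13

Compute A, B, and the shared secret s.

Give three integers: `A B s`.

Answer: 23 27 24

Derivation:
A = 15^8 mod 29  (bits of 8 = 1000)
  bit 0 = 1: r = r^2 * 15 mod 29 = 1^2 * 15 = 1*15 = 15
  bit 1 = 0: r = r^2 mod 29 = 15^2 = 22
  bit 2 = 0: r = r^2 mod 29 = 22^2 = 20
  bit 3 = 0: r = r^2 mod 29 = 20^2 = 23
  -> A = 23
B = 15^13 mod 29  (bits of 13 = 1101)
  bit 0 = 1: r = r^2 * 15 mod 29 = 1^2 * 15 = 1*15 = 15
  bit 1 = 1: r = r^2 * 15 mod 29 = 15^2 * 15 = 22*15 = 11
  bit 2 = 0: r = r^2 mod 29 = 11^2 = 5
  bit 3 = 1: r = r^2 * 15 mod 29 = 5^2 * 15 = 25*15 = 27
  -> B = 27
s = B^a = 27^8 mod 29  (bits of 8 = 1000)
  bit 0 = 1: r = r^2 * 27 mod 29 = 1^2 * 27 = 1*27 = 27
  bit 1 = 0: r = r^2 mod 29 = 27^2 = 4
  bit 2 = 0: r = r^2 mod 29 = 4^2 = 16
  bit 3 = 0: r = r^2 mod 29 = 16^2 = 24
  -> s = B^a = 24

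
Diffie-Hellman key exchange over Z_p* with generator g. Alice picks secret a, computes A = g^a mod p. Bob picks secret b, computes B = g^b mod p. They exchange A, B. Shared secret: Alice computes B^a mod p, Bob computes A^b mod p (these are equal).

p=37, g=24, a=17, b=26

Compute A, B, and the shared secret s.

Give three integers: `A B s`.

A = 24^17 mod 37  (bits of 17 = 10001)
  bit 0 = 1: r = r^2 * 24 mod 37 = 1^2 * 24 = 1*24 = 24
  bit 1 = 0: r = r^2 mod 37 = 24^2 = 21
  bit 2 = 0: r = r^2 mod 37 = 21^2 = 34
  bit 3 = 0: r = r^2 mod 37 = 34^2 = 9
  bit 4 = 1: r = r^2 * 24 mod 37 = 9^2 * 24 = 7*24 = 20
  -> A = 20
B = 24^26 mod 37  (bits of 26 = 11010)
  bit 0 = 1: r = r^2 * 24 mod 37 = 1^2 * 24 = 1*24 = 24
  bit 1 = 1: r = r^2 * 24 mod 37 = 24^2 * 24 = 21*24 = 23
  bit 2 = 0: r = r^2 mod 37 = 23^2 = 11
  bit 3 = 1: r = r^2 * 24 mod 37 = 11^2 * 24 = 10*24 = 18
  bit 4 = 0: r = r^2 mod 37 = 18^2 = 28
  -> B = 28
s = B^a = 28^17 mod 37  (bits of 17 = 10001)
  bit 0 = 1: r = r^2 * 28 mod 37 = 1^2 * 28 = 1*28 = 28
  bit 1 = 0: r = r^2 mod 37 = 28^2 = 7
  bit 2 = 0: r = r^2 mod 37 = 7^2 = 12
  bit 3 = 0: r = r^2 mod 37 = 12^2 = 33
  bit 4 = 1: r = r^2 * 28 mod 37 = 33^2 * 28 = 16*28 = 4
  -> s = B^a = 4

Answer: 20 28 4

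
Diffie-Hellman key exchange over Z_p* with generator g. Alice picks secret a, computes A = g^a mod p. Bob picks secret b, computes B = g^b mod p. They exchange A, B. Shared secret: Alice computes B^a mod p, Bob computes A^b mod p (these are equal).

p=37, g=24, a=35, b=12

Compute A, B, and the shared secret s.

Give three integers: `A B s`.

Answer: 17 10 26

Derivation:
A = 24^35 mod 37  (bits of 35 = 100011)
  bit 0 = 1: r = r^2 * 24 mod 37 = 1^2 * 24 = 1*24 = 24
  bit 1 = 0: r = r^2 mod 37 = 24^2 = 21
  bit 2 = 0: r = r^2 mod 37 = 21^2 = 34
  bit 3 = 0: r = r^2 mod 37 = 34^2 = 9
  bit 4 = 1: r = r^2 * 24 mod 37 = 9^2 * 24 = 7*24 = 20
  bit 5 = 1: r = r^2 * 24 mod 37 = 20^2 * 24 = 30*24 = 17
  -> A = 17
B = 24^12 mod 37  (bits of 12 = 1100)
  bit 0 = 1: r = r^2 * 24 mod 37 = 1^2 * 24 = 1*24 = 24
  bit 1 = 1: r = r^2 * 24 mod 37 = 24^2 * 24 = 21*24 = 23
  bit 2 = 0: r = r^2 mod 37 = 23^2 = 11
  bit 3 = 0: r = r^2 mod 37 = 11^2 = 10
  -> B = 10
s = B^a = 10^35 mod 37  (bits of 35 = 100011)
  bit 0 = 1: r = r^2 * 10 mod 37 = 1^2 * 10 = 1*10 = 10
  bit 1 = 0: r = r^2 mod 37 = 10^2 = 26
  bit 2 = 0: r = r^2 mod 37 = 26^2 = 10
  bit 3 = 0: r = r^2 mod 37 = 10^2 = 26
  bit 4 = 1: r = r^2 * 10 mod 37 = 26^2 * 10 = 10*10 = 26
  bit 5 = 1: r = r^2 * 10 mod 37 = 26^2 * 10 = 10*10 = 26
  -> s = B^a = 26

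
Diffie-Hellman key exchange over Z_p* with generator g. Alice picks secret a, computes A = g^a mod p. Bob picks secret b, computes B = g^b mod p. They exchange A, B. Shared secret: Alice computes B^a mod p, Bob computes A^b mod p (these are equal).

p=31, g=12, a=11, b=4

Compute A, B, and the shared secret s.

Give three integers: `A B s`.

Answer: 21 28 18

Derivation:
A = 12^11 mod 31  (bits of 11 = 1011)
  bit 0 = 1: r = r^2 * 12 mod 31 = 1^2 * 12 = 1*12 = 12
  bit 1 = 0: r = r^2 mod 31 = 12^2 = 20
  bit 2 = 1: r = r^2 * 12 mod 31 = 20^2 * 12 = 28*12 = 26
  bit 3 = 1: r = r^2 * 12 mod 31 = 26^2 * 12 = 25*12 = 21
  -> A = 21
B = 12^4 mod 31  (bits of 4 = 100)
  bit 0 = 1: r = r^2 * 12 mod 31 = 1^2 * 12 = 1*12 = 12
  bit 1 = 0: r = r^2 mod 31 = 12^2 = 20
  bit 2 = 0: r = r^2 mod 31 = 20^2 = 28
  -> B = 28
s = B^a = 28^11 mod 31  (bits of 11 = 1011)
  bit 0 = 1: r = r^2 * 28 mod 31 = 1^2 * 28 = 1*28 = 28
  bit 1 = 0: r = r^2 mod 31 = 28^2 = 9
  bit 2 = 1: r = r^2 * 28 mod 31 = 9^2 * 28 = 19*28 = 5
  bit 3 = 1: r = r^2 * 28 mod 31 = 5^2 * 28 = 25*28 = 18
  -> s = B^a = 18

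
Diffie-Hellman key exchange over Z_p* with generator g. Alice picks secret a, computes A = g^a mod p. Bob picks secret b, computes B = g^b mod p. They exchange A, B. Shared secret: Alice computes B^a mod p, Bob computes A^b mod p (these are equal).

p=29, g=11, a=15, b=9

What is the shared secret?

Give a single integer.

A = 11^15 mod 29  (bits of 15 = 1111)
  bit 0 = 1: r = r^2 * 11 mod 29 = 1^2 * 11 = 1*11 = 11
  bit 1 = 1: r = r^2 * 11 mod 29 = 11^2 * 11 = 5*11 = 26
  bit 2 = 1: r = r^2 * 11 mod 29 = 26^2 * 11 = 9*11 = 12
  bit 3 = 1: r = r^2 * 11 mod 29 = 12^2 * 11 = 28*11 = 18
  -> A = 18
B = 11^9 mod 29  (bits of 9 = 1001)
  bit 0 = 1: r = r^2 * 11 mod 29 = 1^2 * 11 = 1*11 = 11
  bit 1 = 0: r = r^2 mod 29 = 11^2 = 5
  bit 2 = 0: r = r^2 mod 29 = 5^2 = 25
  bit 3 = 1: r = r^2 * 11 mod 29 = 25^2 * 11 = 16*11 = 2
  -> B = 2
s = B^a = 2^15 mod 29  (bits of 15 = 1111)
  bit 0 = 1: r = r^2 * 2 mod 29 = 1^2 * 2 = 1*2 = 2
  bit 1 = 1: r = r^2 * 2 mod 29 = 2^2 * 2 = 4*2 = 8
  bit 2 = 1: r = r^2 * 2 mod 29 = 8^2 * 2 = 6*2 = 12
  bit 3 = 1: r = r^2 * 2 mod 29 = 12^2 * 2 = 28*2 = 27
  -> s = B^a = 27

Answer: 27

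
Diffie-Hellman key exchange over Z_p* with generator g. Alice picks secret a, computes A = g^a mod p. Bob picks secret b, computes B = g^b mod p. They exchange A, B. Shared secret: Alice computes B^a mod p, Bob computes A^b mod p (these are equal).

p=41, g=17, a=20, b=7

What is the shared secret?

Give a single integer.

Answer: 40

Derivation:
A = 17^20 mod 41  (bits of 20 = 10100)
  bit 0 = 1: r = r^2 * 17 mod 41 = 1^2 * 17 = 1*17 = 17
  bit 1 = 0: r = r^2 mod 41 = 17^2 = 2
  bit 2 = 1: r = r^2 * 17 mod 41 = 2^2 * 17 = 4*17 = 27
  bit 3 = 0: r = r^2 mod 41 = 27^2 = 32
  bit 4 = 0: r = r^2 mod 41 = 32^2 = 40
  -> A = 40
B = 17^7 mod 41  (bits of 7 = 111)
  bit 0 = 1: r = r^2 * 17 mod 41 = 1^2 * 17 = 1*17 = 17
  bit 1 = 1: r = r^2 * 17 mod 41 = 17^2 * 17 = 2*17 = 34
  bit 2 = 1: r = r^2 * 17 mod 41 = 34^2 * 17 = 8*17 = 13
  -> B = 13
s = B^a = 13^20 mod 41  (bits of 20 = 10100)
  bit 0 = 1: r = r^2 * 13 mod 41 = 1^2 * 13 = 1*13 = 13
  bit 1 = 0: r = r^2 mod 41 = 13^2 = 5
  bit 2 = 1: r = r^2 * 13 mod 41 = 5^2 * 13 = 25*13 = 38
  bit 3 = 0: r = r^2 mod 41 = 38^2 = 9
  bit 4 = 0: r = r^2 mod 41 = 9^2 = 40
  -> s = B^a = 40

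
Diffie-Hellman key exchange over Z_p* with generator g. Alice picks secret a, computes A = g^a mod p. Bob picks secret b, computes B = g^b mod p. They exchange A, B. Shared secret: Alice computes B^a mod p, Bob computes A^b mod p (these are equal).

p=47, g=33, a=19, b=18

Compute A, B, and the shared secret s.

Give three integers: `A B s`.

A = 33^19 mod 47  (bits of 19 = 10011)
  bit 0 = 1: r = r^2 * 33 mod 47 = 1^2 * 33 = 1*33 = 33
  bit 1 = 0: r = r^2 mod 47 = 33^2 = 8
  bit 2 = 0: r = r^2 mod 47 = 8^2 = 17
  bit 3 = 1: r = r^2 * 33 mod 47 = 17^2 * 33 = 7*33 = 43
  bit 4 = 1: r = r^2 * 33 mod 47 = 43^2 * 33 = 16*33 = 11
  -> A = 11
B = 33^18 mod 47  (bits of 18 = 10010)
  bit 0 = 1: r = r^2 * 33 mod 47 = 1^2 * 33 = 1*33 = 33
  bit 1 = 0: r = r^2 mod 47 = 33^2 = 8
  bit 2 = 0: r = r^2 mod 47 = 8^2 = 17
  bit 3 = 1: r = r^2 * 33 mod 47 = 17^2 * 33 = 7*33 = 43
  bit 4 = 0: r = r^2 mod 47 = 43^2 = 16
  -> B = 16
s = B^a = 16^19 mod 47  (bits of 19 = 10011)
  bit 0 = 1: r = r^2 * 16 mod 47 = 1^2 * 16 = 1*16 = 16
  bit 1 = 0: r = r^2 mod 47 = 16^2 = 21
  bit 2 = 0: r = r^2 mod 47 = 21^2 = 18
  bit 3 = 1: r = r^2 * 16 mod 47 = 18^2 * 16 = 42*16 = 14
  bit 4 = 1: r = r^2 * 16 mod 47 = 14^2 * 16 = 8*16 = 34
  -> s = B^a = 34

Answer: 11 16 34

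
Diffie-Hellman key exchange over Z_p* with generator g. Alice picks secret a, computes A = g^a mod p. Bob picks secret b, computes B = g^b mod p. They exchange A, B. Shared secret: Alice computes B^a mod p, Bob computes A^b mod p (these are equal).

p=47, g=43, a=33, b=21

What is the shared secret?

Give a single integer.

Answer: 30

Derivation:
A = 43^33 mod 47  (bits of 33 = 100001)
  bit 0 = 1: r = r^2 * 43 mod 47 = 1^2 * 43 = 1*43 = 43
  bit 1 = 0: r = r^2 mod 47 = 43^2 = 16
  bit 2 = 0: r = r^2 mod 47 = 16^2 = 21
  bit 3 = 0: r = r^2 mod 47 = 21^2 = 18
  bit 4 = 0: r = r^2 mod 47 = 18^2 = 42
  bit 5 = 1: r = r^2 * 43 mod 47 = 42^2 * 43 = 25*43 = 41
  -> A = 41
B = 43^21 mod 47  (bits of 21 = 10101)
  bit 0 = 1: r = r^2 * 43 mod 47 = 1^2 * 43 = 1*43 = 43
  bit 1 = 0: r = r^2 mod 47 = 43^2 = 16
  bit 2 = 1: r = r^2 * 43 mod 47 = 16^2 * 43 = 21*43 = 10
  bit 3 = 0: r = r^2 mod 47 = 10^2 = 6
  bit 4 = 1: r = r^2 * 43 mod 47 = 6^2 * 43 = 36*43 = 44
  -> B = 44
s = B^a = 44^33 mod 47  (bits of 33 = 100001)
  bit 0 = 1: r = r^2 * 44 mod 47 = 1^2 * 44 = 1*44 = 44
  bit 1 = 0: r = r^2 mod 47 = 44^2 = 9
  bit 2 = 0: r = r^2 mod 47 = 9^2 = 34
  bit 3 = 0: r = r^2 mod 47 = 34^2 = 28
  bit 4 = 0: r = r^2 mod 47 = 28^2 = 32
  bit 5 = 1: r = r^2 * 44 mod 47 = 32^2 * 44 = 37*44 = 30
  -> s = B^a = 30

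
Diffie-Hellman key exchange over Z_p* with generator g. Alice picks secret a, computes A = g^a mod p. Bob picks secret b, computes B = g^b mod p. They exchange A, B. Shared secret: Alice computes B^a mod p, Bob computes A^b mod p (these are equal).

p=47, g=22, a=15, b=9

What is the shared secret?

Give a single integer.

Answer: 38

Derivation:
A = 22^15 mod 47  (bits of 15 = 1111)
  bit 0 = 1: r = r^2 * 22 mod 47 = 1^2 * 22 = 1*22 = 22
  bit 1 = 1: r = r^2 * 22 mod 47 = 22^2 * 22 = 14*22 = 26
  bit 2 = 1: r = r^2 * 22 mod 47 = 26^2 * 22 = 18*22 = 20
  bit 3 = 1: r = r^2 * 22 mod 47 = 20^2 * 22 = 24*22 = 11
  -> A = 11
B = 22^9 mod 47  (bits of 9 = 1001)
  bit 0 = 1: r = r^2 * 22 mod 47 = 1^2 * 22 = 1*22 = 22
  bit 1 = 0: r = r^2 mod 47 = 22^2 = 14
  bit 2 = 0: r = r^2 mod 47 = 14^2 = 8
  bit 3 = 1: r = r^2 * 22 mod 47 = 8^2 * 22 = 17*22 = 45
  -> B = 45
s = B^a = 45^15 mod 47  (bits of 15 = 1111)
  bit 0 = 1: r = r^2 * 45 mod 47 = 1^2 * 45 = 1*45 = 45
  bit 1 = 1: r = r^2 * 45 mod 47 = 45^2 * 45 = 4*45 = 39
  bit 2 = 1: r = r^2 * 45 mod 47 = 39^2 * 45 = 17*45 = 13
  bit 3 = 1: r = r^2 * 45 mod 47 = 13^2 * 45 = 28*45 = 38
  -> s = B^a = 38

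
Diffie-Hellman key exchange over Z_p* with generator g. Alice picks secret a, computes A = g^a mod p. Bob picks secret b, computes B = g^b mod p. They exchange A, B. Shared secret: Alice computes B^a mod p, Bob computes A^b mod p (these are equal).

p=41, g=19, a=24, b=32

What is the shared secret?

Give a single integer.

A = 19^24 mod 41  (bits of 24 = 11000)
  bit 0 = 1: r = r^2 * 19 mod 41 = 1^2 * 19 = 1*19 = 19
  bit 1 = 1: r = r^2 * 19 mod 41 = 19^2 * 19 = 33*19 = 12
  bit 2 = 0: r = r^2 mod 41 = 12^2 = 21
  bit 3 = 0: r = r^2 mod 41 = 21^2 = 31
  bit 4 = 0: r = r^2 mod 41 = 31^2 = 18
  -> A = 18
B = 19^32 mod 41  (bits of 32 = 100000)
  bit 0 = 1: r = r^2 * 19 mod 41 = 1^2 * 19 = 1*19 = 19
  bit 1 = 0: r = r^2 mod 41 = 19^2 = 33
  bit 2 = 0: r = r^2 mod 41 = 33^2 = 23
  bit 3 = 0: r = r^2 mod 41 = 23^2 = 37
  bit 4 = 0: r = r^2 mod 41 = 37^2 = 16
  bit 5 = 0: r = r^2 mod 41 = 16^2 = 10
  -> B = 10
s = B^a = 10^24 mod 41  (bits of 24 = 11000)
  bit 0 = 1: r = r^2 * 10 mod 41 = 1^2 * 10 = 1*10 = 10
  bit 1 = 1: r = r^2 * 10 mod 41 = 10^2 * 10 = 18*10 = 16
  bit 2 = 0: r = r^2 mod 41 = 16^2 = 10
  bit 3 = 0: r = r^2 mod 41 = 10^2 = 18
  bit 4 = 0: r = r^2 mod 41 = 18^2 = 37
  -> s = B^a = 37

Answer: 37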